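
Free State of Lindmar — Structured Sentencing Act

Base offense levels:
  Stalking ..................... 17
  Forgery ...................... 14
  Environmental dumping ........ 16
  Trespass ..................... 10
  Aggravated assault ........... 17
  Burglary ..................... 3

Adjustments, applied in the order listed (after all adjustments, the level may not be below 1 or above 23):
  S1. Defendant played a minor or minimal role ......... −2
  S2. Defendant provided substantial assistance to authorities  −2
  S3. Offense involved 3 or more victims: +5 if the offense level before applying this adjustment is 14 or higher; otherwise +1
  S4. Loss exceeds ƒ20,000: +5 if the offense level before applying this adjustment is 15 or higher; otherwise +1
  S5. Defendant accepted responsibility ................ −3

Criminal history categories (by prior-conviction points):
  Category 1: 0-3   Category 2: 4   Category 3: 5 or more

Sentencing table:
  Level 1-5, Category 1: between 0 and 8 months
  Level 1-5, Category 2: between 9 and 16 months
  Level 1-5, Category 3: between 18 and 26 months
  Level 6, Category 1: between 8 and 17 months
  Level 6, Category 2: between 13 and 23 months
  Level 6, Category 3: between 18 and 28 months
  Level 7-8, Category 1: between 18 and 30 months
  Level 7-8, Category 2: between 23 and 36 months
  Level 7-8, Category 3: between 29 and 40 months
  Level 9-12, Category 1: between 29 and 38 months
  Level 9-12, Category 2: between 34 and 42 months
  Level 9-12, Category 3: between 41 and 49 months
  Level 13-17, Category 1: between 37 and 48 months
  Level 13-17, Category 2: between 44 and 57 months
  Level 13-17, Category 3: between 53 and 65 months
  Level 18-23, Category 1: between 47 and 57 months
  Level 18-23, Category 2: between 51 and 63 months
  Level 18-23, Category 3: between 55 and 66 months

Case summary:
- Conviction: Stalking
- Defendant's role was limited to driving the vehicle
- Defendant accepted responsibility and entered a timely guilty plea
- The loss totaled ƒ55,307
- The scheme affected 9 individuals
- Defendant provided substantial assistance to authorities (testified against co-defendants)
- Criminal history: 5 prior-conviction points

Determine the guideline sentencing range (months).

41-49 months

Base offense level for stalking: 17.
S1 applies: 17 − 2 = 15.
S2 applies: 15 − 2 = 13.
S3 applies (level before this adjustment is 13 < 14, so +1): 13 + 1 = 14.
S4 applies (level before this adjustment is 14 < 15, so +1): 14 + 1 = 15.
S5 applies: 15 − 3 = 12.
Final offense level: 12.
Criminal history: 5 prior points → Category 3 (5+).
Level 12 falls in the 9-12 band.
Grid: Level 9-12 × Category 3 = 41-49 months.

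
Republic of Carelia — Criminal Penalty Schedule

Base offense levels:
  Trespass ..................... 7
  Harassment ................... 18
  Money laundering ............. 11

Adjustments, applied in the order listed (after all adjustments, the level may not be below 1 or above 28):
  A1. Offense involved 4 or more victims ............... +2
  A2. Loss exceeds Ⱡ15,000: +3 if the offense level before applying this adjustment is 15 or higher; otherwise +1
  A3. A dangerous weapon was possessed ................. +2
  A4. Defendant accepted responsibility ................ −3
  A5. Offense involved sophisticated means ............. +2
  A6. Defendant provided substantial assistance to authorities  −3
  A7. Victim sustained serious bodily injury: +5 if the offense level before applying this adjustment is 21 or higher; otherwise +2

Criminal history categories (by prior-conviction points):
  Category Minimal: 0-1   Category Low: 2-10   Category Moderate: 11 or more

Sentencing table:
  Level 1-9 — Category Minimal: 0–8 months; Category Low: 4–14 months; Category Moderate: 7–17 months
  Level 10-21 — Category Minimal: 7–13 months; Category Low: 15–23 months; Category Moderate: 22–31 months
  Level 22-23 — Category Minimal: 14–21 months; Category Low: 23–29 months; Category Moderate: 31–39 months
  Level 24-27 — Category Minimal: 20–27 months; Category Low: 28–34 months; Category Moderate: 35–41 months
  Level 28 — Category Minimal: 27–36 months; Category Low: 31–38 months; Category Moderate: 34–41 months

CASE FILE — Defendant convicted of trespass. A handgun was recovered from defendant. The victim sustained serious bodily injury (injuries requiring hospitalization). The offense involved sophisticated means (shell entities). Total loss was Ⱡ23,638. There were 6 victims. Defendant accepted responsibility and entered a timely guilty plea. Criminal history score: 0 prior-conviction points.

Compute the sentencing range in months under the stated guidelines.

Base offense level for trespass: 7.
A1 applies: 7 + 2 = 9.
A2 applies (level before this adjustment is 9 < 15, so +1): 9 + 1 = 10.
A3 applies: 10 + 2 = 12.
A4 applies: 12 − 3 = 9.
A5 applies: 9 + 2 = 11.
A6 does not apply.
A7 applies (level before this adjustment is 11 < 21, so +2): 11 + 2 = 13.
Final offense level: 13.
Criminal history: 0 prior points → Category Minimal (0-1).
Level 13 falls in the 10-21 band.
Grid: Level 10-21 × Category Minimal = 7-13 months.

7-13 months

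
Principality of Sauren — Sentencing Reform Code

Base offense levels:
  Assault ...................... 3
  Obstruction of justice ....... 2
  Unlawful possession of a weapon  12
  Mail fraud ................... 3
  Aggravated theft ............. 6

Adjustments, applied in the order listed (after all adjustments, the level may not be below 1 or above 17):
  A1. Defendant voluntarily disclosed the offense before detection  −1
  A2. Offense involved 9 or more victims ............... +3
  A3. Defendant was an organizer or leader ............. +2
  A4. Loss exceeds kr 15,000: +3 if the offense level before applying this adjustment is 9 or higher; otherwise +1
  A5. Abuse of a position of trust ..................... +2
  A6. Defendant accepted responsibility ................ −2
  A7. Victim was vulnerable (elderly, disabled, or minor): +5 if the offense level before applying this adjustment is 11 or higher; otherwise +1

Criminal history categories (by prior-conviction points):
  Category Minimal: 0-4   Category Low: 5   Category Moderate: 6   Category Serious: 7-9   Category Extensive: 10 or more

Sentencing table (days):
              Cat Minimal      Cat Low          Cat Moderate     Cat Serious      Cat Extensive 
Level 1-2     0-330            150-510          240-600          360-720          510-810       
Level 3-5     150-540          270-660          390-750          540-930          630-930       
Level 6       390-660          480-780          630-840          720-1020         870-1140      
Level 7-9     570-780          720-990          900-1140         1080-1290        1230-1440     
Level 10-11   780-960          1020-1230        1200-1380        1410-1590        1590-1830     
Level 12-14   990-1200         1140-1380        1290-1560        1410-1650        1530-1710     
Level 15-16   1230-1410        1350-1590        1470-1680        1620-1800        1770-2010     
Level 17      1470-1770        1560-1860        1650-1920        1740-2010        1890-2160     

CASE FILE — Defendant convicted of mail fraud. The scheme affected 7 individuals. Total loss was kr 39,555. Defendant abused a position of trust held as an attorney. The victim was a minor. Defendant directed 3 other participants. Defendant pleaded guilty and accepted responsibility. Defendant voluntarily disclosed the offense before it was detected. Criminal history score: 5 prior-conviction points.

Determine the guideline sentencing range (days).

Base offense level for mail fraud: 3.
A1 applies: 3 − 1 = 2.
A3 applies: 2 + 2 = 4.
A4 applies (level before this adjustment is 4 < 9, so +1): 4 + 1 = 5.
A5 applies: 5 + 2 = 7.
A6 applies: 7 − 2 = 5.
A7 applies (level before this adjustment is 5 < 11, so +1): 5 + 1 = 6.
Final offense level: 6.
Criminal history: 5 prior points → Category Low (5).
Level 6 falls in the 6 band.
Grid: Level 6 × Category Low = 480-780 days.

480-780 days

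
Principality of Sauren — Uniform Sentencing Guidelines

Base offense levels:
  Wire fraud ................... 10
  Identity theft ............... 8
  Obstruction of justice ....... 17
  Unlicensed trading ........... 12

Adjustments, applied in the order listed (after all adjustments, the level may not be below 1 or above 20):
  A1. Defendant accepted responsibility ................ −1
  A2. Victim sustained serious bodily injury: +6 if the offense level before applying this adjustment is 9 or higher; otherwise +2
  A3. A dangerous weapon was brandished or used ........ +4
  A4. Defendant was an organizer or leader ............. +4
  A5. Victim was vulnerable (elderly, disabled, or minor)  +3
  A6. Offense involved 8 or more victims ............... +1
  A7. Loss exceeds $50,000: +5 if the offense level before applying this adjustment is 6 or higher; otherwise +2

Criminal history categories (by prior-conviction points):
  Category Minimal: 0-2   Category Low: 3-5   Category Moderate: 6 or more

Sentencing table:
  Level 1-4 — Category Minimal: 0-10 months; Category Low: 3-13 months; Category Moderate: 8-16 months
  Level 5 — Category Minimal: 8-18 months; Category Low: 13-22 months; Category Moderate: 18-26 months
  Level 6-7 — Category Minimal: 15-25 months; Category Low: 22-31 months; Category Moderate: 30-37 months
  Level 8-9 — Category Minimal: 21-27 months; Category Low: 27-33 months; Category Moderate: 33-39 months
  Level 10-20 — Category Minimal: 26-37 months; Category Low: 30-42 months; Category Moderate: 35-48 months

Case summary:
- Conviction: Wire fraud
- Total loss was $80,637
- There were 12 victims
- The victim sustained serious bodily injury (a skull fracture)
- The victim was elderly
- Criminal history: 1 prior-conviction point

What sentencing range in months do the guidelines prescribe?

26-37 months

Base offense level for wire fraud: 10.
A1 does not apply.
A2 applies (level before this adjustment is 10 ≥ 9, so +6): 10 + 6 = 16.
A3 does not apply.
A4 does not apply.
A5 applies: 16 + 3 = 19.
A6 applies: 19 + 1 = 20.
A7 applies (level before this adjustment is 20 ≥ 6, so +5): 20 + 5 = 25.
Level 25 exceeds the maximum of 20; capped at 20.
Final offense level: 20.
Criminal history: 1 prior point → Category Minimal (0-2).
Level 20 falls in the 10-20 band.
Grid: Level 10-20 × Category Minimal = 26-37 months.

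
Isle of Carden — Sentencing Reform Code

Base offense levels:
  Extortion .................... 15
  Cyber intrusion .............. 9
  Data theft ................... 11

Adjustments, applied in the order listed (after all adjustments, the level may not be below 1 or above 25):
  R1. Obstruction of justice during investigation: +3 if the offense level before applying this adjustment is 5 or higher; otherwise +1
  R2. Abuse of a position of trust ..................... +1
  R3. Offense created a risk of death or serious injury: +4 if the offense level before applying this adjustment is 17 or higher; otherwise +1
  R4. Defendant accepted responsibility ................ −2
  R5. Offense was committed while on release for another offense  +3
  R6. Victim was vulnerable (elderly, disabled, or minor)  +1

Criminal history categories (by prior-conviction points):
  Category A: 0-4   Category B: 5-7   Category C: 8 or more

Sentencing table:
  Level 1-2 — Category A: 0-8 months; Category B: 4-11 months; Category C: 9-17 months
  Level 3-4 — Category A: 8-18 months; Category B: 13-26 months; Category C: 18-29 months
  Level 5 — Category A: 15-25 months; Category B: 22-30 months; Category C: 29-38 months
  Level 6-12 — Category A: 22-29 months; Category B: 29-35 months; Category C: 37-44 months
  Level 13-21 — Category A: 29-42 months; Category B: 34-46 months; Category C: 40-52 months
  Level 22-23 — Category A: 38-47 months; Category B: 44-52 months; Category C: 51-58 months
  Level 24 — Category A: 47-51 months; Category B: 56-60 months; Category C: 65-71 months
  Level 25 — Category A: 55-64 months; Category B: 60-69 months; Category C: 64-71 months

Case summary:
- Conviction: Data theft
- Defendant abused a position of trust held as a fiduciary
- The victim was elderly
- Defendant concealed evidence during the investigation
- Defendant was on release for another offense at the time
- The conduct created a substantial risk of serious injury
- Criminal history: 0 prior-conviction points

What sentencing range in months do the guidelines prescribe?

Base offense level for data theft: 11.
R1 applies (level before this adjustment is 11 ≥ 5, so +3): 11 + 3 = 14.
R2 applies: 14 + 1 = 15.
R3 applies (level before this adjustment is 15 < 17, so +1): 15 + 1 = 16.
R5 applies: 16 + 3 = 19.
R6 applies: 19 + 1 = 20.
Final offense level: 20.
Criminal history: 0 prior points → Category A (0-4).
Level 20 falls in the 13-21 band.
Grid: Level 13-21 × Category A = 29-42 months.

29-42 months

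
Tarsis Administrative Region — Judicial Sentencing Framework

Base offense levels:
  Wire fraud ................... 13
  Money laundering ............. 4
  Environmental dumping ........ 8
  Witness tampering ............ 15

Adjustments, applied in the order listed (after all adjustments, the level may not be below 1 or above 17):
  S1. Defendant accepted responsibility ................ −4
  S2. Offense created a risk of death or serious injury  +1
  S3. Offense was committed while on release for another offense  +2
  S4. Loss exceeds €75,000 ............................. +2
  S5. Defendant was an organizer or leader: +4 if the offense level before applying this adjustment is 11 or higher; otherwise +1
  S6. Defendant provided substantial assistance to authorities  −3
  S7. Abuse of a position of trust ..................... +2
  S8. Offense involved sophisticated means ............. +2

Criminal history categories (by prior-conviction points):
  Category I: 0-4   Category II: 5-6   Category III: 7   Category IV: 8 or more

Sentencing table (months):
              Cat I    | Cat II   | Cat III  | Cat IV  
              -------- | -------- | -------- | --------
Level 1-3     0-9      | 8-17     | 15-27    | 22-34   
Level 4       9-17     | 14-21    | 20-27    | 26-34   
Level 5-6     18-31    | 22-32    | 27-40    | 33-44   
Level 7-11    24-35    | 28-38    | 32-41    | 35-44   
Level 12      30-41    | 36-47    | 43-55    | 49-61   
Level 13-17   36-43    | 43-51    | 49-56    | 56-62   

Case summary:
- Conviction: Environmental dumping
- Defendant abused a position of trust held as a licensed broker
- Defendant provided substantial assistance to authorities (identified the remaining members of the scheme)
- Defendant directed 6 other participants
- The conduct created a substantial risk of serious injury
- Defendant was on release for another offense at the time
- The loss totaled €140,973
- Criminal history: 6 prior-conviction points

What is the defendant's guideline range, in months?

43-51 months

Base offense level for environmental dumping: 8.
S1 does not apply.
S2 applies: 8 + 1 = 9.
S3 applies: 9 + 2 = 11.
S4 applies: 11 + 2 = 13.
S5 applies (level before this adjustment is 13 ≥ 11, so +4): 13 + 4 = 17.
S6 applies: 17 − 3 = 14.
S7 applies: 14 + 2 = 16.
Final offense level: 16.
Criminal history: 6 prior points → Category II (5-6).
Level 16 falls in the 13-17 band.
Grid: Level 13-17 × Category II = 43-51 months.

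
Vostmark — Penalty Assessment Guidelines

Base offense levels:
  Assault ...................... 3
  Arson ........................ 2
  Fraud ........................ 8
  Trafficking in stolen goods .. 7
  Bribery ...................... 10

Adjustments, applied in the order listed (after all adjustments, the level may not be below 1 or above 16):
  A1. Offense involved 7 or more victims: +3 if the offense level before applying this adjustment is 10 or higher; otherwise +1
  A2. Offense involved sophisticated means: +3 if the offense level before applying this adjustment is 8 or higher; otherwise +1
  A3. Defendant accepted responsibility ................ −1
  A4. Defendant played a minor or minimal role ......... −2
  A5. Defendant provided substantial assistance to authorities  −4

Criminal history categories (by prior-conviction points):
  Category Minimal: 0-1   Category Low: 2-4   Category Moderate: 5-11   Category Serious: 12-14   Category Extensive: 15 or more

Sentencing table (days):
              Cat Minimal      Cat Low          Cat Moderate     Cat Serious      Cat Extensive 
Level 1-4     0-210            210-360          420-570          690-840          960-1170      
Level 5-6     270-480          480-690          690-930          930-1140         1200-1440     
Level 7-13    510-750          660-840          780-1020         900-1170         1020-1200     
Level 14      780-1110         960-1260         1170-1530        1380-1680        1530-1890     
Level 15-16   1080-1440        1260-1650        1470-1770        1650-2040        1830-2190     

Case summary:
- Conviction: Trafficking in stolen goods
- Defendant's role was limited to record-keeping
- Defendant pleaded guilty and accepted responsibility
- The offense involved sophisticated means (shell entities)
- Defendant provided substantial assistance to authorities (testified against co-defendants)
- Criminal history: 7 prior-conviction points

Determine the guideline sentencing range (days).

420-570 days

Base offense level for trafficking in stolen goods: 7.
A2 applies (level before this adjustment is 7 < 8, so +1): 7 + 1 = 8.
A3 applies: 8 − 1 = 7.
A4 applies: 7 − 2 = 5.
A5 applies: 5 − 4 = 1.
Final offense level: 1.
Criminal history: 7 prior points → Category Moderate (5-11).
Level 1 falls in the 1-4 band.
Grid: Level 1-4 × Category Moderate = 420-570 days.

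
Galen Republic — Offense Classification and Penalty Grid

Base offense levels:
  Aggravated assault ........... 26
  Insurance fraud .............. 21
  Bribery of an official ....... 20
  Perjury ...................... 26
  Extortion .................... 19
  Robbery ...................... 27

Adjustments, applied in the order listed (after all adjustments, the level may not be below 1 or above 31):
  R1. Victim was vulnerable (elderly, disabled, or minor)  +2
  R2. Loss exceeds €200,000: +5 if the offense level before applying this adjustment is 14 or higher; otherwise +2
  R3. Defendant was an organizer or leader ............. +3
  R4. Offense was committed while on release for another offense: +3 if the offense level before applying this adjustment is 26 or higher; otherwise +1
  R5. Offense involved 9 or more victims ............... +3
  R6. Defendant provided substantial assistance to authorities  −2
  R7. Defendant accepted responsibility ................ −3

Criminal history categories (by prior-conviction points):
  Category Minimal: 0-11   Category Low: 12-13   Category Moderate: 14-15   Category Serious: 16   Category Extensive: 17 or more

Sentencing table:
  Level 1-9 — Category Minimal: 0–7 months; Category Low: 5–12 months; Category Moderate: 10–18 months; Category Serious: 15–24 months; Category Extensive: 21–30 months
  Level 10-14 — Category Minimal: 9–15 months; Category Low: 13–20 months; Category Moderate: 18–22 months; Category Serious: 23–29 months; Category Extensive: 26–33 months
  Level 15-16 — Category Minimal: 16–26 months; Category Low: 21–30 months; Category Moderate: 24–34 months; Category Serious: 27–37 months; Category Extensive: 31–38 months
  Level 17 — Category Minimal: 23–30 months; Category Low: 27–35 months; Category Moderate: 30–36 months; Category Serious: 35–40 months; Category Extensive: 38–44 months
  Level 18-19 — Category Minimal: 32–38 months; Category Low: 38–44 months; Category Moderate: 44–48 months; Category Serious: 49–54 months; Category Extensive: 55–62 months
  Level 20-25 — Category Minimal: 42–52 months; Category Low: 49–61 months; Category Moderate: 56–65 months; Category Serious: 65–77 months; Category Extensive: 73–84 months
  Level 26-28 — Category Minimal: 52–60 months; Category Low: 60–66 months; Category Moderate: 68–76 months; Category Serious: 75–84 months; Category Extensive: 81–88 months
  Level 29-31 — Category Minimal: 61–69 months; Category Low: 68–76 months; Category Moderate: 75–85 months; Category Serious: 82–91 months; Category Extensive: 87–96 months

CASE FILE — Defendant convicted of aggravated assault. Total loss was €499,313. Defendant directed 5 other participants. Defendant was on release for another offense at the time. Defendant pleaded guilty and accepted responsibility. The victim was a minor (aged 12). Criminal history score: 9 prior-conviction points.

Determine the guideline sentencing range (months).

Base offense level for aggravated assault: 26.
R1 applies: 26 + 2 = 28.
R2 applies (level before this adjustment is 28 ≥ 14, so +5): 28 + 5 = 33.
R3 applies: 33 + 3 = 36.
R4 applies (level before this adjustment is 36 ≥ 26, so +3): 36 + 3 = 39.
R7 applies: 39 − 3 = 36.
Level 36 exceeds the maximum of 31; capped at 31.
Final offense level: 31.
Criminal history: 9 prior points → Category Minimal (0-11).
Level 31 falls in the 29-31 band.
Grid: Level 29-31 × Category Minimal = 61-69 months.

61-69 months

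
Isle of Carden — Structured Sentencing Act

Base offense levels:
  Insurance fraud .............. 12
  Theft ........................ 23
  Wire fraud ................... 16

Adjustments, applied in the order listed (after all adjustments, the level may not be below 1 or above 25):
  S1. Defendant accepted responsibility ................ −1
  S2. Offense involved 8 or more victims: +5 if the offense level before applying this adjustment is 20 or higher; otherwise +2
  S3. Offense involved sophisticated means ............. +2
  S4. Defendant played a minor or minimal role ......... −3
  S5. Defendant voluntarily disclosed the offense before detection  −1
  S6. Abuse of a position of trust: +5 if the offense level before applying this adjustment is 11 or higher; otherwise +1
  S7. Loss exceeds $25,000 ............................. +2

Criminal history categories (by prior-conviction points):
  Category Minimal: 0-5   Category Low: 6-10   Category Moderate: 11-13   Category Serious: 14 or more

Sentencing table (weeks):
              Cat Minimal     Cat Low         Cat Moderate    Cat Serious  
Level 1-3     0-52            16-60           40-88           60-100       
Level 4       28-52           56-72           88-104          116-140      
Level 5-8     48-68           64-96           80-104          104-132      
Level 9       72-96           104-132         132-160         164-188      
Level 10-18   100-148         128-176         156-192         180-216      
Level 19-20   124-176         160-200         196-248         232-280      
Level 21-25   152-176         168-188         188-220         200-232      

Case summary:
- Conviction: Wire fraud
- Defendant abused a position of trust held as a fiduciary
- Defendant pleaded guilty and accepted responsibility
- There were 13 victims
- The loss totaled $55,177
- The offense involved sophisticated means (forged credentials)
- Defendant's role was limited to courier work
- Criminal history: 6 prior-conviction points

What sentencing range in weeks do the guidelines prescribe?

168-188 weeks

Base offense level for wire fraud: 16.
S1 applies: 16 − 1 = 15.
S2 applies (level before this adjustment is 15 < 20, so +2): 15 + 2 = 17.
S3 applies: 17 + 2 = 19.
S4 applies: 19 − 3 = 16.
S5 does not apply.
S6 applies (level before this adjustment is 16 ≥ 11, so +5): 16 + 5 = 21.
S7 applies: 21 + 2 = 23.
Final offense level: 23.
Criminal history: 6 prior points → Category Low (6-10).
Level 23 falls in the 21-25 band.
Grid: Level 21-25 × Category Low = 168-188 weeks.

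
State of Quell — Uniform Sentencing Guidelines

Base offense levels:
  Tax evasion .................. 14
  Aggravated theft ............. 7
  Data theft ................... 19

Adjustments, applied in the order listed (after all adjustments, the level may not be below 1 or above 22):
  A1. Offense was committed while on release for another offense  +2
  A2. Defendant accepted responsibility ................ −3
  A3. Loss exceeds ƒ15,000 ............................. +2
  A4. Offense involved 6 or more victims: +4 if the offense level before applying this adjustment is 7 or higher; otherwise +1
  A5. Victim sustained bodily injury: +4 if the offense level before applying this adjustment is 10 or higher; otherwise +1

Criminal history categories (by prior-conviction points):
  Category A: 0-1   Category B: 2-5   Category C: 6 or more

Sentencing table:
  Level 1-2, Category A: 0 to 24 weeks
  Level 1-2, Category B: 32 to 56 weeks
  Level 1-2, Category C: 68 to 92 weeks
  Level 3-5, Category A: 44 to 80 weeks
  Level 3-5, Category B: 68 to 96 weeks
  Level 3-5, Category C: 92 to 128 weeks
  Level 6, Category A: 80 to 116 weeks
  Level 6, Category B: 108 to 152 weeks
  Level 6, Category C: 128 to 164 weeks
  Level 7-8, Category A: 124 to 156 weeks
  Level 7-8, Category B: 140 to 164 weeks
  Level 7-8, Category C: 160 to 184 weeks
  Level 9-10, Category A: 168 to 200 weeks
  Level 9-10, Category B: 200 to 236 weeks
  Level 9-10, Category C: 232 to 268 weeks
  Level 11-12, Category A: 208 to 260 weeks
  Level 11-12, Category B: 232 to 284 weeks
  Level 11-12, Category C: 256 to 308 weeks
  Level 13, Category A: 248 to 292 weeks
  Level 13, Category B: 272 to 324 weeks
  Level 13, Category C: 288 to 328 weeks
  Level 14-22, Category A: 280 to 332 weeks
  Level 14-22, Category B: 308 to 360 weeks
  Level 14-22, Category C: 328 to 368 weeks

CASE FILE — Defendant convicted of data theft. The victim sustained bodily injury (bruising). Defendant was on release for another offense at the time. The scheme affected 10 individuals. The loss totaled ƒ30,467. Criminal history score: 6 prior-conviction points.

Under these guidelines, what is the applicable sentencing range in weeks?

Base offense level for data theft: 19.
A1 applies: 19 + 2 = 21.
A3 applies: 21 + 2 = 23.
A4 applies (level before this adjustment is 23 ≥ 7, so +4): 23 + 4 = 27.
A5 applies (level before this adjustment is 27 ≥ 10, so +4): 27 + 4 = 31.
Level 31 exceeds the maximum of 22; capped at 22.
Final offense level: 22.
Criminal history: 6 prior points → Category C (6+).
Level 22 falls in the 14-22 band.
Grid: Level 14-22 × Category C = 328-368 weeks.

328-368 weeks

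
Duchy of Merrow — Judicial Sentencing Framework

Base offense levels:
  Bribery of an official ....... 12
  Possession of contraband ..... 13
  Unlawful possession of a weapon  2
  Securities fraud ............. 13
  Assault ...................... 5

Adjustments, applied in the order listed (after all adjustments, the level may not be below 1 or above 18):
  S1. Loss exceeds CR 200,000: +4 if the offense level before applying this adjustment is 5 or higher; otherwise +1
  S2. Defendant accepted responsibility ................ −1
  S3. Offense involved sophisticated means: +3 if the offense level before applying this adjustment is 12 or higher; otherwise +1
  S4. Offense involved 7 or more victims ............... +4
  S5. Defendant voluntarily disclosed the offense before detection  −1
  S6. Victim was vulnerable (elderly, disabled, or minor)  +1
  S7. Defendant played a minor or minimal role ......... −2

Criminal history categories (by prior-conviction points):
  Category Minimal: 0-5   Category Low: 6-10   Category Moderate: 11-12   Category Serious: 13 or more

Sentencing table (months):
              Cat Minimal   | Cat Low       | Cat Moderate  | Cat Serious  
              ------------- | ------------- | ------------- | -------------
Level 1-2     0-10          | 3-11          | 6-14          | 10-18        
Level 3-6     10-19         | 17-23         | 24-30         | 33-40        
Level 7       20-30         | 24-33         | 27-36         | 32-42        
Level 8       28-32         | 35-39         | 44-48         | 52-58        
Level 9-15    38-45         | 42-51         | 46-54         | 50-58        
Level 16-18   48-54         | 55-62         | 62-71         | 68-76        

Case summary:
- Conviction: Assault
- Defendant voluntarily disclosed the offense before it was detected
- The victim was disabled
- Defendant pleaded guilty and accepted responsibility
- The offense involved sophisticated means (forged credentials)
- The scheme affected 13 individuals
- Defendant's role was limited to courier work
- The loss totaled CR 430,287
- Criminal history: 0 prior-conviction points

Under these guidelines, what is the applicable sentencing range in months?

Base offense level for assault: 5.
S1 applies (level before this adjustment is 5 ≥ 5, so +4): 5 + 4 = 9.
S2 applies: 9 − 1 = 8.
S3 applies (level before this adjustment is 8 < 12, so +1): 8 + 1 = 9.
S4 applies: 9 + 4 = 13.
S5 applies: 13 − 1 = 12.
S6 applies: 12 + 1 = 13.
S7 applies: 13 − 2 = 11.
Final offense level: 11.
Criminal history: 0 prior points → Category Minimal (0-5).
Level 11 falls in the 9-15 band.
Grid: Level 9-15 × Category Minimal = 38-45 months.

38-45 months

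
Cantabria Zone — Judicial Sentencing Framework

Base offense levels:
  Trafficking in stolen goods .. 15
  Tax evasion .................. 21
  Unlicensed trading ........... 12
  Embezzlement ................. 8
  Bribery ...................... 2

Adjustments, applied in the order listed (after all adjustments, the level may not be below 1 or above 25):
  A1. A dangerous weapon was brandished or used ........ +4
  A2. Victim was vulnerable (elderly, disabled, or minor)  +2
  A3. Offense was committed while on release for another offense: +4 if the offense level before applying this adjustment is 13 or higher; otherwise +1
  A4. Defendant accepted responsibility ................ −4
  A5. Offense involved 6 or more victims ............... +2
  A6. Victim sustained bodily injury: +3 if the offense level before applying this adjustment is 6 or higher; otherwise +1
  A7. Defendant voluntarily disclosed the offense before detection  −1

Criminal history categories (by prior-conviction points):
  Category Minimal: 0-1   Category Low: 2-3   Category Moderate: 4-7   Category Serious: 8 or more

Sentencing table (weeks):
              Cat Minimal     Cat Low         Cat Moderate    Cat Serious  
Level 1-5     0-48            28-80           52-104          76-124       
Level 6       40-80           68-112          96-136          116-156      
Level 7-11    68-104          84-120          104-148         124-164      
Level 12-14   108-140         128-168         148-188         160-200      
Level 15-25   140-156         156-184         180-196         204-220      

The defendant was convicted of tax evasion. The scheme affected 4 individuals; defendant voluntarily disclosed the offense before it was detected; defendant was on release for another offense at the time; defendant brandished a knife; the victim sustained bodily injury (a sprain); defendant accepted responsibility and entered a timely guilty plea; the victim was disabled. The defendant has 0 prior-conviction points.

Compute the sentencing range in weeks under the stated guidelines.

Base offense level for tax evasion: 21.
A1 applies: 21 + 4 = 25.
A2 applies: 25 + 2 = 27.
A3 applies (level before this adjustment is 27 ≥ 13, so +4): 27 + 4 = 31.
A4 applies: 31 − 4 = 27.
A6 applies (level before this adjustment is 27 ≥ 6, so +3): 27 + 3 = 30.
A7 applies: 30 − 1 = 29.
Level 29 exceeds the maximum of 25; capped at 25.
Final offense level: 25.
Criminal history: 0 prior points → Category Minimal (0-1).
Level 25 falls in the 15-25 band.
Grid: Level 15-25 × Category Minimal = 140-156 weeks.

140-156 weeks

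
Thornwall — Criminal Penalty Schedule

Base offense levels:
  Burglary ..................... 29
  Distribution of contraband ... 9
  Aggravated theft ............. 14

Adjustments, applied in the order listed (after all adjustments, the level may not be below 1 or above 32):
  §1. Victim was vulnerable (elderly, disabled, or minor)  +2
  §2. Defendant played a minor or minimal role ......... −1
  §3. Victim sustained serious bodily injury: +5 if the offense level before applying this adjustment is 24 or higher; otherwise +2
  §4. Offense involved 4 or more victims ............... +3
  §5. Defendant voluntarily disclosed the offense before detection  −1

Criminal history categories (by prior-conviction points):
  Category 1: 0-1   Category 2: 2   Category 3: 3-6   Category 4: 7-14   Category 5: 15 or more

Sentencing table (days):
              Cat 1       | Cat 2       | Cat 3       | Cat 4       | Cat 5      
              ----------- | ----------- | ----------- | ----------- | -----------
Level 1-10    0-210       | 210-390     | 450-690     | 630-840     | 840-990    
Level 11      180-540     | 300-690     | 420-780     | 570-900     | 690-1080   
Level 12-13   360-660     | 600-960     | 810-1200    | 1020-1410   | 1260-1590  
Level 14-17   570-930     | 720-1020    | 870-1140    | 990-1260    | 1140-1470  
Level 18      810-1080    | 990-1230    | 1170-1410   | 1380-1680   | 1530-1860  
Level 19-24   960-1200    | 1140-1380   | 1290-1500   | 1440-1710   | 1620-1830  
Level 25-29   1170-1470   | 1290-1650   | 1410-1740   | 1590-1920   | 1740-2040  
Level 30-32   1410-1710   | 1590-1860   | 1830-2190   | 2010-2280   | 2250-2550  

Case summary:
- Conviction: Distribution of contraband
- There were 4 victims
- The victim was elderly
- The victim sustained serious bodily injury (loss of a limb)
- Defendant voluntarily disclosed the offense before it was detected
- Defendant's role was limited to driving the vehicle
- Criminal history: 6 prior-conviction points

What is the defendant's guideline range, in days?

Base offense level for distribution of contraband: 9.
§1 applies: 9 + 2 = 11.
§2 applies: 11 − 1 = 10.
§3 applies (level before this adjustment is 10 < 24, so +2): 10 + 2 = 12.
§4 applies: 12 + 3 = 15.
§5 applies: 15 − 1 = 14.
Final offense level: 14.
Criminal history: 6 prior points → Category 3 (3-6).
Level 14 falls in the 14-17 band.
Grid: Level 14-17 × Category 3 = 870-1140 days.

870-1140 days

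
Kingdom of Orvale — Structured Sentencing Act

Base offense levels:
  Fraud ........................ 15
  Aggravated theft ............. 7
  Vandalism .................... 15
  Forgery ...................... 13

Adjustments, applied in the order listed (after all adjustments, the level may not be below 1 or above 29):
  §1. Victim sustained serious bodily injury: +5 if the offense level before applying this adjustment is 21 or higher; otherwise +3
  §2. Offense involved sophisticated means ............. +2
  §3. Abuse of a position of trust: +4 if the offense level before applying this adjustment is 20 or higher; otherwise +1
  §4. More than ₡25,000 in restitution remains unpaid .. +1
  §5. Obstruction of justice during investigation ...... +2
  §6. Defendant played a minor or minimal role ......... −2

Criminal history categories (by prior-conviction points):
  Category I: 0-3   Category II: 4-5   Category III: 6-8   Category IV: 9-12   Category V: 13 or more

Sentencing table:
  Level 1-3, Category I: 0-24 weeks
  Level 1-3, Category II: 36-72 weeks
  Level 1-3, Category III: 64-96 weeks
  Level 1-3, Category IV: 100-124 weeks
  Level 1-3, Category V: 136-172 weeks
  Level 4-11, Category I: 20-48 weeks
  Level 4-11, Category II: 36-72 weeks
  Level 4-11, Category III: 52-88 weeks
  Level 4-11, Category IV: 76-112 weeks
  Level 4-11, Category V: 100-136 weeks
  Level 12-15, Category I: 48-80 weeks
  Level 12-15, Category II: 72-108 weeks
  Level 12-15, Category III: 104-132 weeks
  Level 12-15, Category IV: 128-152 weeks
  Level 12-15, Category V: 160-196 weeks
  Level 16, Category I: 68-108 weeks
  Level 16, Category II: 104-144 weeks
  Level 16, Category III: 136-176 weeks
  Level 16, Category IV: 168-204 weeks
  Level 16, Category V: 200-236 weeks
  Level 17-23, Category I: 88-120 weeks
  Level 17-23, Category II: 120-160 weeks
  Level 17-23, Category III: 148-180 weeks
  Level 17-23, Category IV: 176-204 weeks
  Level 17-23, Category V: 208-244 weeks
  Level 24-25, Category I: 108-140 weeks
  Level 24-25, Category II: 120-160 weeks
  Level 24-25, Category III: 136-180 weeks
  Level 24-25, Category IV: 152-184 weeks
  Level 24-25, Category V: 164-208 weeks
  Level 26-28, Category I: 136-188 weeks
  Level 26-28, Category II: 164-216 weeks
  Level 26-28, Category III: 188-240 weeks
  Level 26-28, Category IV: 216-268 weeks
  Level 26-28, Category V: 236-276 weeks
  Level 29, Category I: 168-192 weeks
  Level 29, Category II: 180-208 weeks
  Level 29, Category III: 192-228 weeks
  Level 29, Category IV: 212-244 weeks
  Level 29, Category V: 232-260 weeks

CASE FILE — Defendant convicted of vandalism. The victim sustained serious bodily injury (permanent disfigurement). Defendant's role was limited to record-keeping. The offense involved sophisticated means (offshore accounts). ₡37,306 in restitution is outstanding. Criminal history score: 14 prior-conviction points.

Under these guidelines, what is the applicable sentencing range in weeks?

208-244 weeks

Base offense level for vandalism: 15.
§1 applies (level before this adjustment is 15 < 21, so +3): 15 + 3 = 18.
§2 applies: 18 + 2 = 20.
§3 does not apply.
§4 applies: 20 + 1 = 21.
§5 does not apply.
§6 applies: 21 − 2 = 19.
Final offense level: 19.
Criminal history: 14 prior points → Category V (13+).
Level 19 falls in the 17-23 band.
Grid: Level 17-23 × Category V = 208-244 weeks.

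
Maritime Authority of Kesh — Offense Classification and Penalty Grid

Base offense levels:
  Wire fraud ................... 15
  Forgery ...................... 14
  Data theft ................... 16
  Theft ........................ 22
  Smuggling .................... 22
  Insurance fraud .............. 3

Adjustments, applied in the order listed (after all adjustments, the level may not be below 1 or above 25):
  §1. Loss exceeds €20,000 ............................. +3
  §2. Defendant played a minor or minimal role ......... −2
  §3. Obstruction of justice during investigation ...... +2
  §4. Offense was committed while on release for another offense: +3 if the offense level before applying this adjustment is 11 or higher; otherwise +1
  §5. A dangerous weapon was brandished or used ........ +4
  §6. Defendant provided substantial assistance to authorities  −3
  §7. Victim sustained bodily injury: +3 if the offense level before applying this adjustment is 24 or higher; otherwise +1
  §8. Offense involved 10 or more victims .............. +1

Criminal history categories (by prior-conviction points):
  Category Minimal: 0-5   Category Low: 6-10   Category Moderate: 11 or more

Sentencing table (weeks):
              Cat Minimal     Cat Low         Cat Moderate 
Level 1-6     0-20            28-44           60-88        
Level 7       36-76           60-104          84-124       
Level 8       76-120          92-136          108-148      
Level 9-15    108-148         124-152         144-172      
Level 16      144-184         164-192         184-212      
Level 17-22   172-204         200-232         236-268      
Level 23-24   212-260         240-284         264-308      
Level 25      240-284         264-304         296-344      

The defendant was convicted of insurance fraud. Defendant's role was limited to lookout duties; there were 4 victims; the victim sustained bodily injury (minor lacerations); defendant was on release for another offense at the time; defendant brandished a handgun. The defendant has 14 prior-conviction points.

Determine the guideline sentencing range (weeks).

Base offense level for insurance fraud: 3.
§2 applies: 3 − 2 = 1.
§3 does not apply.
§4 applies (level before this adjustment is 1 < 11, so +1): 1 + 1 = 2.
§5 applies: 2 + 4 = 6.
§6 does not apply.
§7 applies (level before this adjustment is 6 < 24, so +1): 6 + 1 = 7.
§8 does not apply.
Final offense level: 7.
Criminal history: 14 prior points → Category Moderate (11+).
Level 7 falls in the 7 band.
Grid: Level 7 × Category Moderate = 84-124 weeks.

84-124 weeks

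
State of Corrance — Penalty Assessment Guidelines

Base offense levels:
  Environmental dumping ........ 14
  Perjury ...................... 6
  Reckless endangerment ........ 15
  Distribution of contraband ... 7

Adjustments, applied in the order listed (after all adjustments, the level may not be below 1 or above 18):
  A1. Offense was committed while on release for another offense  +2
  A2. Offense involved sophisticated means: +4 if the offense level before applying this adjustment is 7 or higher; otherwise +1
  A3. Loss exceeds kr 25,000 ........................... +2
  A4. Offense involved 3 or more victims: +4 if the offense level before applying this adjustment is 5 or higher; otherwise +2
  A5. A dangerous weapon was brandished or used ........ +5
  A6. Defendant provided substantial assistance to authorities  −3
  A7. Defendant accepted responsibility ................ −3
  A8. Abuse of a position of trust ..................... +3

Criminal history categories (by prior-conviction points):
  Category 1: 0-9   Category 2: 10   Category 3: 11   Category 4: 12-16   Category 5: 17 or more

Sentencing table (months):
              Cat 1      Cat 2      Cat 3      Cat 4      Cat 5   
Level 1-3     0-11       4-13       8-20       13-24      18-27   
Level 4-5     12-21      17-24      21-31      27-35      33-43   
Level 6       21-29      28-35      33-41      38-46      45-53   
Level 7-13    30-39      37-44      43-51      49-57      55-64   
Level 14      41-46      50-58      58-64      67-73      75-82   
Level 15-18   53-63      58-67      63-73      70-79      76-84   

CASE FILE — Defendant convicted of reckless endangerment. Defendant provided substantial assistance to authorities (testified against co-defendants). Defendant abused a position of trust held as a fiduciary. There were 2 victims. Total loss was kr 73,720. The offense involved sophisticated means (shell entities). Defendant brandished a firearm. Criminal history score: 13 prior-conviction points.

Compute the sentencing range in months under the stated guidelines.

70-79 months

Base offense level for reckless endangerment: 15.
A1 does not apply.
A2 applies (level before this adjustment is 15 ≥ 7, so +4): 15 + 4 = 19.
A3 applies: 19 + 2 = 21.
A4 does not apply.
A5 applies: 21 + 5 = 26.
A6 applies: 26 − 3 = 23.
A7 does not apply.
A8 applies: 23 + 3 = 26.
Level 26 exceeds the maximum of 18; capped at 18.
Final offense level: 18.
Criminal history: 13 prior points → Category 4 (12-16).
Level 18 falls in the 15-18 band.
Grid: Level 15-18 × Category 4 = 70-79 months.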